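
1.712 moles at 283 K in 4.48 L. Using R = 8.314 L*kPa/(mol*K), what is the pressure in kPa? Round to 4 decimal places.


PV = nRT, solve for P = nRT / V.
nRT = 1.712 * 8.314 * 283 = 4028.0997
P = 4028.0997 / 4.48
P = 899.12939732 kPa, rounded to 4 dp:

899.1294 kPa


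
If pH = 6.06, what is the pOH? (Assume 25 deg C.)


At 25 deg C, pH + pOH = 14.
pOH = 14 - pH = 14 - 6.06
pOH = 7.94:

7.94


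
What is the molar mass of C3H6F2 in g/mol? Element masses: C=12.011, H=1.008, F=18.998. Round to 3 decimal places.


M = sum(count * atomic_mass) over atoms.
M = 3*12.011 + 6*1.008 + 2*18.998
M = 36.033 + 6.048 + 37.996
M = 80.077 g/mol, rounded to 3 dp:

80.077 g/mol


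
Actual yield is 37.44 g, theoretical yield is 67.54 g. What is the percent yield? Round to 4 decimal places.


% yield = 100 * actual / theoretical
% yield = 100 * 37.44 / 67.54
% yield = 55.433817 %, rounded to 4 dp:

55.4338 %


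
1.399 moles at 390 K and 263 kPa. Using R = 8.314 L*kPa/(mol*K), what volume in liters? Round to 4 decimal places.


PV = nRT, solve for V = nRT / P.
nRT = 1.399 * 8.314 * 390 = 4536.2015
V = 4536.2015 / 263
V = 17.24791445 L, rounded to 4 dp:

17.2479 L


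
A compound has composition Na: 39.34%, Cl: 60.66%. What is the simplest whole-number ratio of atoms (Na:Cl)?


Assume 100 g of compound, divide each mass% by atomic mass to get moles, then normalize by the smallest to get a raw atom ratio.
Moles per 100 g: Na: 39.34/22.99 = 1.7112, Cl: 60.66/35.453 = 1.711
Raw ratio (divide by min = 1.711): Na: 1.0, Cl: 1.0
Multiply by 1 to clear fractions: Na: 1.0 ~= 1, Cl: 1.0 ~= 1
Reduce by GCD to get the simplest whole-number ratio:

1:1


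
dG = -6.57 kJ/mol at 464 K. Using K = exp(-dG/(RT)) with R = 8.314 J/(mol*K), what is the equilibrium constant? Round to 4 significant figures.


dG is in kJ/mol; multiply by 1000 to match R in J/(mol*K).
RT = 8.314 * 464 = 3857.696 J/mol
exponent = -dG*1000 / (RT) = -(-6.57*1000) / 3857.696 = 1.7030891
K = exp(1.7030891)
K = 5.4908831, rounded to 4 significant figures:

5.491


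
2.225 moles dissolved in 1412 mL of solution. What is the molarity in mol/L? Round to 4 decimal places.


Convert volume to liters: V_L = V_mL / 1000.
V_L = 1412 / 1000 = 1.412 L
M = n / V_L = 2.225 / 1.412
M = 1.57577904 mol/L, rounded to 4 dp:

1.5758 mol/L


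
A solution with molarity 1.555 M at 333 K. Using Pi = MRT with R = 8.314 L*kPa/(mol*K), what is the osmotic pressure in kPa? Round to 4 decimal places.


Osmotic pressure (van't Hoff): Pi = M*R*T.
RT = 8.314 * 333 = 2768.562
Pi = 1.555 * 2768.562
Pi = 4305.11391 kPa, rounded to 4 dp:

4305.1139 kPa


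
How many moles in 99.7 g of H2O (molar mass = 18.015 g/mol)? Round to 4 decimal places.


n = mass / M
n = 99.7 / 18.015
n = 5.53427699 mol, rounded to 4 dp:

5.5343 mol


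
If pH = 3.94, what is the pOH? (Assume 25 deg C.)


At 25 deg C, pH + pOH = 14.
pOH = 14 - pH = 14 - 3.94
pOH = 10.06:

10.06


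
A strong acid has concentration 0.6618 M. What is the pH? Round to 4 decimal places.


A strong acid dissociates completely, so [H+] equals the given concentration.
pH = -log10([H+]) = -log10(0.6618)
pH = 0.17927324, rounded to 4 dp:

0.1793


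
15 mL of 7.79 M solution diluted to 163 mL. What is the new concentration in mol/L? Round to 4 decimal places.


Dilution: M1*V1 = M2*V2, solve for M2.
M2 = M1*V1 / V2
M2 = 7.79 * 15 / 163
M2 = 116.85 / 163
M2 = 0.71687117 mol/L, rounded to 4 dp:

0.7169 mol/L


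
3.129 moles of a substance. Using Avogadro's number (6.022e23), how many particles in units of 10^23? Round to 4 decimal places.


N = n * NA, then divide by 1e23 for the requested units.
N / 1e23 = n * 6.022
N / 1e23 = 3.129 * 6.022
N / 1e23 = 18.842838, rounded to 4 dp:

18.8428


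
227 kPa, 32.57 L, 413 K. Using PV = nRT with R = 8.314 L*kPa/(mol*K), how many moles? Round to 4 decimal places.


PV = nRT, solve for n = PV / (RT).
PV = 227 * 32.57 = 7393.39
RT = 8.314 * 413 = 3433.682
n = 7393.39 / 3433.682
n = 2.1531959 mol, rounded to 4 dp:

2.1532 mol


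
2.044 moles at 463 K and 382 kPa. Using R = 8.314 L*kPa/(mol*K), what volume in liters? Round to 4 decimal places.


PV = nRT, solve for V = nRT / P.
nRT = 2.044 * 8.314 * 463 = 7868.1368
V = 7868.1368 / 382
V = 20.59721675 L, rounded to 4 dp:

20.5972 L


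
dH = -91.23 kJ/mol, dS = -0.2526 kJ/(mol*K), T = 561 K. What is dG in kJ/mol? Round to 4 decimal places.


Gibbs: dG = dH - T*dS (consistent units, dS already in kJ/(mol*K)).
T*dS = 561 * -0.2526 = -141.7086
dG = -91.23 - (-141.7086)
dG = 50.4786 kJ/mol, rounded to 4 dp:

50.4786 kJ/mol


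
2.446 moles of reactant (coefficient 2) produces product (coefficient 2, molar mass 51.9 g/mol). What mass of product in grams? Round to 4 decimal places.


Use the coefficient ratio to convert reactant moles to product moles, then multiply by the product's molar mass.
moles_P = moles_R * (coeff_P / coeff_R) = 2.446 * (2/2) = 2.446
mass_P = moles_P * M_P = 2.446 * 51.9
mass_P = 126.9474 g, rounded to 4 dp:

126.9474 g


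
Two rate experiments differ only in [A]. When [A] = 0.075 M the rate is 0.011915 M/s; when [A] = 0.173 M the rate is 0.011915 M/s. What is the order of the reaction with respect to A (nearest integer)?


Rate is proportional to [A]^n, so rate2/rate1 = ([A]2/[A]1)^n. Take logs to solve for n.
rate2/rate1 = 0.011915 / 0.011915 = 1.0
[A]2/[A]1 = 0.173 / 0.075 = 2.3067
n = ln(1.0) / ln(2.3067) = 0.0
Nearest integer order:

0


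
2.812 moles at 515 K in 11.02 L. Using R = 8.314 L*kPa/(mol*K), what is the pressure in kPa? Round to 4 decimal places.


PV = nRT, solve for P = nRT / V.
nRT = 2.812 * 8.314 * 515 = 12040.1685
P = 12040.1685 / 11.02
P = 1092.57427405 kPa, rounded to 4 dp:

1092.5743 kPa


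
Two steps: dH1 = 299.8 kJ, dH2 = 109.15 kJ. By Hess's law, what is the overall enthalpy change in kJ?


Hess's law: enthalpy is a state function, so add the step enthalpies.
dH_total = dH1 + dH2 = 299.8 + (109.15)
dH_total = 408.95 kJ:

408.95 kJ


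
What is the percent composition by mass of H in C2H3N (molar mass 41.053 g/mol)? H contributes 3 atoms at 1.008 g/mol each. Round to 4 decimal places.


pct = 100 * (n_elem * M_elem) / M_total
mass_contribution = 3 * 1.008 = 3.024 g/mol
pct = 100 * 3.024 / 41.053
pct = 7.36608774 %, rounded to 4 dp:

7.3661 %


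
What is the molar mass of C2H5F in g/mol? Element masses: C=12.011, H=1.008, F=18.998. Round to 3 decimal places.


M = sum(count * atomic_mass) over atoms.
M = 2*12.011 + 5*1.008 + 1*18.998
M = 24.022 + 5.04 + 18.998
M = 48.06 g/mol, rounded to 3 dp:

48.060 g/mol


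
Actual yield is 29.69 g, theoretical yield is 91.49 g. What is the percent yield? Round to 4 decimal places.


% yield = 100 * actual / theoretical
% yield = 100 * 29.69 / 91.49
% yield = 32.45163406 %, rounded to 4 dp:

32.4516 %


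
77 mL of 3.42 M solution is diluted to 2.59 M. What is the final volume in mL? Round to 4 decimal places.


Dilution: M1*V1 = M2*V2, solve for V2.
V2 = M1*V1 / M2
V2 = 3.42 * 77 / 2.59
V2 = 263.34 / 2.59
V2 = 101.67567568 mL, rounded to 4 dp:

101.6757 mL


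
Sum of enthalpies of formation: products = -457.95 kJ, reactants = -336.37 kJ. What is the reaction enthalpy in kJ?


dH_rxn = sum(dH_f products) - sum(dH_f reactants)
dH_rxn = -457.95 - (-336.37)
dH_rxn = -121.58 kJ:

-121.58 kJ


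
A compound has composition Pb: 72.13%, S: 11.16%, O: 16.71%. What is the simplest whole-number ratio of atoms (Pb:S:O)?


Assume 100 g of compound, divide each mass% by atomic mass to get moles, then normalize by the smallest to get a raw atom ratio.
Moles per 100 g: Pb: 72.13/207.2 = 0.3481, S: 11.16/32.065 = 0.348, O: 16.71/15.999 = 1.0444
Raw ratio (divide by min = 0.348): Pb: 1.0, S: 1.0, O: 3.001
Multiply by 1 to clear fractions: Pb: 1.0 ~= 1, S: 1.0 ~= 1, O: 3.001 ~= 3
Reduce by GCD to get the simplest whole-number ratio:

1:1:3


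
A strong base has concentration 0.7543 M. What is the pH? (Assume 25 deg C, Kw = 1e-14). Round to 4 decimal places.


A strong base dissociates completely, so [OH-] equals the given concentration.
pOH = -log10([OH-]) = -log10(0.7543) = 0.122456
pH = 14 - pOH = 14 - 0.122456
pH = 13.877544, rounded to 4 dp:

13.8775


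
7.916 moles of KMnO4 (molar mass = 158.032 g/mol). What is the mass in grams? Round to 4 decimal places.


mass = n * M
mass = 7.916 * 158.032
mass = 1250.981312 g, rounded to 4 dp:

1250.9813 g


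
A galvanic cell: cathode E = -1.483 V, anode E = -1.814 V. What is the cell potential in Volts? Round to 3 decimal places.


Standard cell potential: E_cell = E_cathode - E_anode.
E_cell = -1.483 - (-1.814)
E_cell = 0.331 V, rounded to 3 dp:

0.331 V


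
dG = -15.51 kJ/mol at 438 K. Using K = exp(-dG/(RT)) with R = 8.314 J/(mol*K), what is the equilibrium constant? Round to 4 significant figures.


dG is in kJ/mol; multiply by 1000 to match R in J/(mol*K).
RT = 8.314 * 438 = 3641.532 J/mol
exponent = -dG*1000 / (RT) = -(-15.51*1000) / 3641.532 = 4.2591964
K = exp(4.2591964)
K = 70.753103, rounded to 4 significant figures:

70.75


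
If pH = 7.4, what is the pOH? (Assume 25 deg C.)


At 25 deg C, pH + pOH = 14.
pOH = 14 - pH = 14 - 7.4
pOH = 6.6:

6.60


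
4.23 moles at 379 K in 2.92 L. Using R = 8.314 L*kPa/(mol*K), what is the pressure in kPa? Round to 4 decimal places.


PV = nRT, solve for P = nRT / V.
nRT = 4.23 * 8.314 * 379 = 13328.7554
P = 13328.7554 / 2.92
P = 4564.64226027 kPa, rounded to 4 dp:

4564.6423 kPa


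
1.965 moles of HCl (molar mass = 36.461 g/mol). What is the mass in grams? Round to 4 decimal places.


mass = n * M
mass = 1.965 * 36.461
mass = 71.645865 g, rounded to 4 dp:

71.6459 g


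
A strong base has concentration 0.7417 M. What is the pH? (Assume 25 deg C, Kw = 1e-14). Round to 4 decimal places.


A strong base dissociates completely, so [OH-] equals the given concentration.
pOH = -log10([OH-]) = -log10(0.7417) = 0.129772
pH = 14 - pOH = 14 - 0.129772
pH = 13.870228, rounded to 4 dp:

13.8702


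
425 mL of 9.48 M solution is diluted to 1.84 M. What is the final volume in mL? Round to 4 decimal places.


Dilution: M1*V1 = M2*V2, solve for V2.
V2 = M1*V1 / M2
V2 = 9.48 * 425 / 1.84
V2 = 4029.0 / 1.84
V2 = 2189.67391304 mL, rounded to 4 dp:

2189.6739 mL


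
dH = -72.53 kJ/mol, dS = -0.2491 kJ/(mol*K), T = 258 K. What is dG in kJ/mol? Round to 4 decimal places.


Gibbs: dG = dH - T*dS (consistent units, dS already in kJ/(mol*K)).
T*dS = 258 * -0.2491 = -64.2678
dG = -72.53 - (-64.2678)
dG = -8.2622 kJ/mol, rounded to 4 dp:

-8.2622 kJ/mol


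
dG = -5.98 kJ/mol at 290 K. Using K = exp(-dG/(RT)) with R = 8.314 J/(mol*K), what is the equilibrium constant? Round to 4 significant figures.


dG is in kJ/mol; multiply by 1000 to match R in J/(mol*K).
RT = 8.314 * 290 = 2411.06 J/mol
exponent = -dG*1000 / (RT) = -(-5.98*1000) / 2411.06 = 2.48023691
K = exp(2.48023691)
K = 11.944094, rounded to 4 significant figures:

11.94


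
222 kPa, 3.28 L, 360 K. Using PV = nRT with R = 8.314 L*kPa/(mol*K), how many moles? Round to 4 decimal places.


PV = nRT, solve for n = PV / (RT).
PV = 222 * 3.28 = 728.16
RT = 8.314 * 360 = 2993.04
n = 728.16 / 2993.04
n = 0.24328442 mol, rounded to 4 dp:

0.2433 mol


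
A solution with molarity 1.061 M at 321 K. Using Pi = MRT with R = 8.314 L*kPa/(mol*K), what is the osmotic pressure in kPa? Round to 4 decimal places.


Osmotic pressure (van't Hoff): Pi = M*R*T.
RT = 8.314 * 321 = 2668.794
Pi = 1.061 * 2668.794
Pi = 2831.590434 kPa, rounded to 4 dp:

2831.5904 kPa


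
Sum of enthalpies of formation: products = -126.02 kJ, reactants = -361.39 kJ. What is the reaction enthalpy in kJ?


dH_rxn = sum(dH_f products) - sum(dH_f reactants)
dH_rxn = -126.02 - (-361.39)
dH_rxn = 235.37 kJ:

235.37 kJ


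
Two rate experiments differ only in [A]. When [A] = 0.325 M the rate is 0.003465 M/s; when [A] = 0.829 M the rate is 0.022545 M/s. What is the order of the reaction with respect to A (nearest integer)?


Rate is proportional to [A]^n, so rate2/rate1 = ([A]2/[A]1)^n. Take logs to solve for n.
rate2/rate1 = 0.022545 / 0.003465 = 6.5065
[A]2/[A]1 = 0.829 / 0.325 = 2.5508
n = ln(6.5065) / ln(2.5508) = 2.0
Nearest integer order:

2


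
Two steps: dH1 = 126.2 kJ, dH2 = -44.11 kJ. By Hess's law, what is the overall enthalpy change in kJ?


Hess's law: enthalpy is a state function, so add the step enthalpies.
dH_total = dH1 + dH2 = 126.2 + (-44.11)
dH_total = 82.09 kJ:

82.09 kJ


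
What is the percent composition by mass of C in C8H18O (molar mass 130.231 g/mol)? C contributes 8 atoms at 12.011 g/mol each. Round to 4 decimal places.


pct = 100 * (n_elem * M_elem) / M_total
mass_contribution = 8 * 12.011 = 96.088 g/mol
pct = 100 * 96.088 / 130.231
pct = 73.7827399 %, rounded to 4 dp:

73.7827 %


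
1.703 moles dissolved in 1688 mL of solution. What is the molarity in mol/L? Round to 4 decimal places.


Convert volume to liters: V_L = V_mL / 1000.
V_L = 1688 / 1000 = 1.688 L
M = n / V_L = 1.703 / 1.688
M = 1.00888626 mol/L, rounded to 4 dp:

1.0089 mol/L


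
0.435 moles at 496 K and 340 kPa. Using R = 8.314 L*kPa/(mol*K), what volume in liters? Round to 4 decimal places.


PV = nRT, solve for V = nRT / P.
nRT = 0.435 * 8.314 * 496 = 1793.8286
V = 1793.8286 / 340
V = 5.27596647 L, rounded to 4 dp:

5.2760 L


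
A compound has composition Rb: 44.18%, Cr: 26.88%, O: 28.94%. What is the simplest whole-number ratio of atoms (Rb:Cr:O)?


Assume 100 g of compound, divide each mass% by atomic mass to get moles, then normalize by the smallest to get a raw atom ratio.
Moles per 100 g: Rb: 44.18/85.468 = 0.5169, Cr: 26.88/51.996 = 0.517, O: 28.94/15.999 = 1.8089
Raw ratio (divide by min = 0.5169): Rb: 1.0, Cr: 1.0, O: 3.499
Multiply by 2 to clear fractions: Rb: 2.0 ~= 2, Cr: 2.0 ~= 2, O: 6.999 ~= 7
Reduce by GCD to get the simplest whole-number ratio:

2:2:7


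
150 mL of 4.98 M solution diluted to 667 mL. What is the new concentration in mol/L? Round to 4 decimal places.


Dilution: M1*V1 = M2*V2, solve for M2.
M2 = M1*V1 / V2
M2 = 4.98 * 150 / 667
M2 = 747.0 / 667
M2 = 1.11994003 mol/L, rounded to 4 dp:

1.1199 mol/L


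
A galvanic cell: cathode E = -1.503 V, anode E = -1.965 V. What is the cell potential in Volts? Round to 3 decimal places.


Standard cell potential: E_cell = E_cathode - E_anode.
E_cell = -1.503 - (-1.965)
E_cell = 0.462 V, rounded to 3 dp:

0.462 V


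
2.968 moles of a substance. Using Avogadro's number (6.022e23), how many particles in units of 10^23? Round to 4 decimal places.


N = n * NA, then divide by 1e23 for the requested units.
N / 1e23 = n * 6.022
N / 1e23 = 2.968 * 6.022
N / 1e23 = 17.873296, rounded to 4 dp:

17.8733


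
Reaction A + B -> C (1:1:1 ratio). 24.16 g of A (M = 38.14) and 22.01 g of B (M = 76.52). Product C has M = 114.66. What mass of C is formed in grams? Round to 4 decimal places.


Find moles of each reactant; the smaller value is the limiting reagent in a 1:1:1 reaction, so moles_C equals moles of the limiter.
n_A = mass_A / M_A = 24.16 / 38.14 = 0.633456 mol
n_B = mass_B / M_B = 22.01 / 76.52 = 0.287637 mol
Limiting reagent: B (smaller), n_limiting = 0.287637 mol
mass_C = n_limiting * M_C = 0.287637 * 114.66
mass_C = 32.98045842 g, rounded to 4 dp:

32.9805 g


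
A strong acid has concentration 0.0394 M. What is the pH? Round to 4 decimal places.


A strong acid dissociates completely, so [H+] equals the given concentration.
pH = -log10([H+]) = -log10(0.0394)
pH = 1.40450378, rounded to 4 dp:

1.4045


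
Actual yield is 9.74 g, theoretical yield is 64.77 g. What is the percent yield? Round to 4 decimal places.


% yield = 100 * actual / theoretical
% yield = 100 * 9.74 / 64.77
% yield = 15.03782615 %, rounded to 4 dp:

15.0378 %


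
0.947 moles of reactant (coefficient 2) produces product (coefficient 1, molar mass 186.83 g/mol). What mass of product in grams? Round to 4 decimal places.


Use the coefficient ratio to convert reactant moles to product moles, then multiply by the product's molar mass.
moles_P = moles_R * (coeff_P / coeff_R) = 0.947 * (1/2) = 0.4735
mass_P = moles_P * M_P = 0.4735 * 186.83
mass_P = 88.464005 g, rounded to 4 dp:

88.4640 g


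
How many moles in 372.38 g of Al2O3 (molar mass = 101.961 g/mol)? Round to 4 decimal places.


n = mass / M
n = 372.38 / 101.961
n = 3.65218074 mol, rounded to 4 dp:

3.6522 mol


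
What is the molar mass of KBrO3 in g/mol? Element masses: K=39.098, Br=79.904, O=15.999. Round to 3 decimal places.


M = sum(count * atomic_mass) over atoms.
M = 1*39.098 + 1*79.904 + 3*15.999
M = 39.098 + 79.904 + 47.997
M = 166.999 g/mol, rounded to 3 dp:

166.999 g/mol


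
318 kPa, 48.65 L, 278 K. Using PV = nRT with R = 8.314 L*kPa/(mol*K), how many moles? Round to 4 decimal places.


PV = nRT, solve for n = PV / (RT).
PV = 318 * 48.65 = 15470.7
RT = 8.314 * 278 = 2311.292
n = 15470.7 / 2311.292
n = 6.69352899 mol, rounded to 4 dp:

6.6935 mol


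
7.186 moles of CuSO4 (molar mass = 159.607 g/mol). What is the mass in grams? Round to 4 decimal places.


mass = n * M
mass = 7.186 * 159.607
mass = 1146.935902 g, rounded to 4 dp:

1146.9359 g


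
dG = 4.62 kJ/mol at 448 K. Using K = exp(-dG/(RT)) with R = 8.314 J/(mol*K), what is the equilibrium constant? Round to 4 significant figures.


dG is in kJ/mol; multiply by 1000 to match R in J/(mol*K).
RT = 8.314 * 448 = 3724.672 J/mol
exponent = -dG*1000 / (RT) = -(4.62*1000) / 3724.672 = -1.24037768
K = exp(-1.24037768)
K = 0.28927494, rounded to 4 significant figures:

0.2893


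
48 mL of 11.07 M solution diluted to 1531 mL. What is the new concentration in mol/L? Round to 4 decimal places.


Dilution: M1*V1 = M2*V2, solve for M2.
M2 = M1*V1 / V2
M2 = 11.07 * 48 / 1531
M2 = 531.36 / 1531
M2 = 0.34706728 mol/L, rounded to 4 dp:

0.3471 mol/L


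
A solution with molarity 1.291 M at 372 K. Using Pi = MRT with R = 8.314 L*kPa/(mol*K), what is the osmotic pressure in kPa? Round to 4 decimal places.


Osmotic pressure (van't Hoff): Pi = M*R*T.
RT = 8.314 * 372 = 3092.808
Pi = 1.291 * 3092.808
Pi = 3992.815128 kPa, rounded to 4 dp:

3992.8151 kPa


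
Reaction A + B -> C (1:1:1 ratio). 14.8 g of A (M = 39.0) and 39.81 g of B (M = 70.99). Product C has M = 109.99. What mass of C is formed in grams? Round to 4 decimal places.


Find moles of each reactant; the smaller value is the limiting reagent in a 1:1:1 reaction, so moles_C equals moles of the limiter.
n_A = mass_A / M_A = 14.8 / 39.0 = 0.379487 mol
n_B = mass_B / M_B = 39.81 / 70.99 = 0.560783 mol
Limiting reagent: A (smaller), n_limiting = 0.379487 mol
mass_C = n_limiting * M_C = 0.379487 * 109.99
mass_C = 41.73977513 g, rounded to 4 dp:

41.7398 g


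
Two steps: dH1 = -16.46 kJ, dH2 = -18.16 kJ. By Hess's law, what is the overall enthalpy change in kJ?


Hess's law: enthalpy is a state function, so add the step enthalpies.
dH_total = dH1 + dH2 = -16.46 + (-18.16)
dH_total = -34.62 kJ:

-34.62 kJ


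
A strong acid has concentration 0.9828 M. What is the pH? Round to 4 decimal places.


A strong acid dissociates completely, so [H+] equals the given concentration.
pH = -log10([H+]) = -log10(0.9828)
pH = 0.00753485, rounded to 4 dp:

0.0075


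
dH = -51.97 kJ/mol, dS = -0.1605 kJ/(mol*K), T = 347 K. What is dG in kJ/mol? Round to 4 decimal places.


Gibbs: dG = dH - T*dS (consistent units, dS already in kJ/(mol*K)).
T*dS = 347 * -0.1605 = -55.6935
dG = -51.97 - (-55.6935)
dG = 3.7235 kJ/mol, rounded to 4 dp:

3.7235 kJ/mol


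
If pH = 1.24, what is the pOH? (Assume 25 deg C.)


At 25 deg C, pH + pOH = 14.
pOH = 14 - pH = 14 - 1.24
pOH = 12.76:

12.76


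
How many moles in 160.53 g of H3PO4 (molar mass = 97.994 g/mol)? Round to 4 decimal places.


n = mass / M
n = 160.53 / 97.994
n = 1.63816152 mol, rounded to 4 dp:

1.6382 mol


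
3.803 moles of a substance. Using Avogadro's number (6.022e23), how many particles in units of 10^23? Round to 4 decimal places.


N = n * NA, then divide by 1e23 for the requested units.
N / 1e23 = n * 6.022
N / 1e23 = 3.803 * 6.022
N / 1e23 = 22.901666, rounded to 4 dp:

22.9017


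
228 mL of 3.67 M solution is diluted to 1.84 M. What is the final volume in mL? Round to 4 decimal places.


Dilution: M1*V1 = M2*V2, solve for V2.
V2 = M1*V1 / M2
V2 = 3.67 * 228 / 1.84
V2 = 836.76 / 1.84
V2 = 454.76086957 mL, rounded to 4 dp:

454.7609 mL


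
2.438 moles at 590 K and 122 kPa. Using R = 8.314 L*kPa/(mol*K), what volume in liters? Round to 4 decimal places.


PV = nRT, solve for V = nRT / P.
nRT = 2.438 * 8.314 * 590 = 11959.0239
V = 11959.0239 / 122
V = 98.02478607 L, rounded to 4 dp:

98.0248 L


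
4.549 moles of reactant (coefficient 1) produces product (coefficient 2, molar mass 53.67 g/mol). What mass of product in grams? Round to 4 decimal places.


Use the coefficient ratio to convert reactant moles to product moles, then multiply by the product's molar mass.
moles_P = moles_R * (coeff_P / coeff_R) = 4.549 * (2/1) = 9.098
mass_P = moles_P * M_P = 9.098 * 53.67
mass_P = 488.28966 g, rounded to 4 dp:

488.2897 g


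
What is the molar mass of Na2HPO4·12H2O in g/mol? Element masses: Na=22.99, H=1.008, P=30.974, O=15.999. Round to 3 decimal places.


M = sum(count * atomic_mass) over atoms.
M = 2*22.99 + 25*1.008 + 1*30.974 + 16*15.999
M = 45.98 + 25.2 + 30.974 + 255.984
M = 358.138 g/mol, rounded to 3 dp:

358.138 g/mol


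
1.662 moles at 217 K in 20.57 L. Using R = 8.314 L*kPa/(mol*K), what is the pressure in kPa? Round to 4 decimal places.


PV = nRT, solve for P = nRT / V.
nRT = 1.662 * 8.314 * 217 = 2998.4774
P = 2998.4774 / 20.57
P = 145.76944093 kPa, rounded to 4 dp:

145.7694 kPa


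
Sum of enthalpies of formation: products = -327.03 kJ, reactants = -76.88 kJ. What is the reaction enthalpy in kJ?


dH_rxn = sum(dH_f products) - sum(dH_f reactants)
dH_rxn = -327.03 - (-76.88)
dH_rxn = -250.15 kJ:

-250.15 kJ


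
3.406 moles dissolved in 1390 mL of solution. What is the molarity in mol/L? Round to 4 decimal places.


Convert volume to liters: V_L = V_mL / 1000.
V_L = 1390 / 1000 = 1.39 L
M = n / V_L = 3.406 / 1.39
M = 2.45035971 mol/L, rounded to 4 dp:

2.4504 mol/L


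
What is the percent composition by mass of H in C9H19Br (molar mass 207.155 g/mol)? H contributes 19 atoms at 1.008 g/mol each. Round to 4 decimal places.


pct = 100 * (n_elem * M_elem) / M_total
mass_contribution = 19 * 1.008 = 19.152 g/mol
pct = 100 * 19.152 / 207.155
pct = 9.24525114 %, rounded to 4 dp:

9.2453 %


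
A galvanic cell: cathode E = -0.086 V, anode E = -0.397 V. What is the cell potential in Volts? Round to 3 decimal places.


Standard cell potential: E_cell = E_cathode - E_anode.
E_cell = -0.086 - (-0.397)
E_cell = 0.311 V, rounded to 3 dp:

0.311 V


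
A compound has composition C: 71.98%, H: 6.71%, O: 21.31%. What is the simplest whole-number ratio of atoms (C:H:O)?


Assume 100 g of compound, divide each mass% by atomic mass to get moles, then normalize by the smallest to get a raw atom ratio.
Moles per 100 g: C: 71.98/12.011 = 5.9928, H: 6.71/1.008 = 6.6567, O: 21.31/15.999 = 1.332
Raw ratio (divide by min = 1.332): C: 4.499, H: 4.998, O: 1.0
Multiply by 2 to clear fractions: C: 8.999 ~= 9, H: 9.995 ~= 10, O: 2.0 ~= 2
Reduce by GCD to get the simplest whole-number ratio:

9:10:2


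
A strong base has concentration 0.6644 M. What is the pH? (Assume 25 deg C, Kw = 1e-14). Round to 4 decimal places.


A strong base dissociates completely, so [OH-] equals the given concentration.
pOH = -log10([OH-]) = -log10(0.6644) = 0.17757
pH = 14 - pOH = 14 - 0.17757
pH = 13.82243, rounded to 4 dp:

13.8224


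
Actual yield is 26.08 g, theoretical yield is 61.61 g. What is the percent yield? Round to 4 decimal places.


% yield = 100 * actual / theoretical
% yield = 100 * 26.08 / 61.61
% yield = 42.33079046 %, rounded to 4 dp:

42.3308 %


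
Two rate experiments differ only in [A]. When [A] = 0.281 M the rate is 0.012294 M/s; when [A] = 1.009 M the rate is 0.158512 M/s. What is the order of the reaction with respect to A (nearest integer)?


Rate is proportional to [A]^n, so rate2/rate1 = ([A]2/[A]1)^n. Take logs to solve for n.
rate2/rate1 = 0.158512 / 0.012294 = 12.8934
[A]2/[A]1 = 1.009 / 0.281 = 3.5907
n = ln(12.8934) / ln(3.5907) = 2.0
Nearest integer order:

2


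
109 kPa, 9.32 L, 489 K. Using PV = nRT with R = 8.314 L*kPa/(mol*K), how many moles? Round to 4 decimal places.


PV = nRT, solve for n = PV / (RT).
PV = 109 * 9.32 = 1015.88
RT = 8.314 * 489 = 4065.546
n = 1015.88 / 4065.546
n = 0.24987542 mol, rounded to 4 dp:

0.2499 mol


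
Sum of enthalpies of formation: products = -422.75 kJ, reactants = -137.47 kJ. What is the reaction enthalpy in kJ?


dH_rxn = sum(dH_f products) - sum(dH_f reactants)
dH_rxn = -422.75 - (-137.47)
dH_rxn = -285.28 kJ:

-285.28 kJ


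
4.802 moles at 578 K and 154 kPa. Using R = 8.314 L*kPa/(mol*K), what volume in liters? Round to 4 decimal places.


PV = nRT, solve for V = nRT / P.
nRT = 4.802 * 8.314 * 578 = 23075.9726
V = 23075.9726 / 154
V = 149.84397792 L, rounded to 4 dp:

149.8440 L


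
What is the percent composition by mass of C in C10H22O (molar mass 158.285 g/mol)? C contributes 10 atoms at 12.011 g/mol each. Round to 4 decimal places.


pct = 100 * (n_elem * M_elem) / M_total
mass_contribution = 10 * 12.011 = 120.11 g/mol
pct = 100 * 120.11 / 158.285
pct = 75.88211138 %, rounded to 4 dp:

75.8821 %


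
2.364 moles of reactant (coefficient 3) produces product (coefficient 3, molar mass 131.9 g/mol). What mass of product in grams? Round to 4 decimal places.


Use the coefficient ratio to convert reactant moles to product moles, then multiply by the product's molar mass.
moles_P = moles_R * (coeff_P / coeff_R) = 2.364 * (3/3) = 2.364
mass_P = moles_P * M_P = 2.364 * 131.9
mass_P = 311.8116 g, rounded to 4 dp:

311.8116 g


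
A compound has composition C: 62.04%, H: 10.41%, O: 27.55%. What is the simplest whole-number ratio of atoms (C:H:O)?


Assume 100 g of compound, divide each mass% by atomic mass to get moles, then normalize by the smallest to get a raw atom ratio.
Moles per 100 g: C: 62.04/12.011 = 5.1653, H: 10.41/1.008 = 10.3274, O: 27.55/15.999 = 1.722
Raw ratio (divide by min = 1.722): C: 3.0, H: 5.997, O: 1.0
Multiply by 1 to clear fractions: C: 3.0 ~= 3, H: 5.997 ~= 6, O: 1.0 ~= 1
Reduce by GCD to get the simplest whole-number ratio:

3:6:1


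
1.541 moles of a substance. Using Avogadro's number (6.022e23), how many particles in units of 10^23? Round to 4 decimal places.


N = n * NA, then divide by 1e23 for the requested units.
N / 1e23 = n * 6.022
N / 1e23 = 1.541 * 6.022
N / 1e23 = 9.279902, rounded to 4 dp:

9.2799


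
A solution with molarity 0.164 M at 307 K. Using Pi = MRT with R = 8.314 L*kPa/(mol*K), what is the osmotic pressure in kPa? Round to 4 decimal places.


Osmotic pressure (van't Hoff): Pi = M*R*T.
RT = 8.314 * 307 = 2552.398
Pi = 0.164 * 2552.398
Pi = 418.593272 kPa, rounded to 4 dp:

418.5933 kPa


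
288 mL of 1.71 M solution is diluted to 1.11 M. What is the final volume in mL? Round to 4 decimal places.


Dilution: M1*V1 = M2*V2, solve for V2.
V2 = M1*V1 / M2
V2 = 1.71 * 288 / 1.11
V2 = 492.48 / 1.11
V2 = 443.67567568 mL, rounded to 4 dp:

443.6757 mL


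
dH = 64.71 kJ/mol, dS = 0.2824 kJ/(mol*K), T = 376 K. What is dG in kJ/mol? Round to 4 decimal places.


Gibbs: dG = dH - T*dS (consistent units, dS already in kJ/(mol*K)).
T*dS = 376 * 0.2824 = 106.1824
dG = 64.71 - (106.1824)
dG = -41.4724 kJ/mol, rounded to 4 dp:

-41.4724 kJ/mol


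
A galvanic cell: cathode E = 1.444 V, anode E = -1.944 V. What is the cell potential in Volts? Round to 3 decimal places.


Standard cell potential: E_cell = E_cathode - E_anode.
E_cell = 1.444 - (-1.944)
E_cell = 3.388 V, rounded to 3 dp:

3.388 V


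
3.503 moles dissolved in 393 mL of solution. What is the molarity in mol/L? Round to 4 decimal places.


Convert volume to liters: V_L = V_mL / 1000.
V_L = 393 / 1000 = 0.393 L
M = n / V_L = 3.503 / 0.393
M = 8.91348601 mol/L, rounded to 4 dp:

8.9135 mol/L


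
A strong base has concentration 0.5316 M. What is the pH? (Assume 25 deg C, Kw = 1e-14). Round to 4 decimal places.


A strong base dissociates completely, so [OH-] equals the given concentration.
pOH = -log10([OH-]) = -log10(0.5316) = 0.274415
pH = 14 - pOH = 14 - 0.274415
pH = 13.725585, rounded to 4 dp:

13.7256


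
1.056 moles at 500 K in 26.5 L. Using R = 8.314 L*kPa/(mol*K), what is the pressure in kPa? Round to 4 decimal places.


PV = nRT, solve for P = nRT / V.
nRT = 1.056 * 8.314 * 500 = 4389.792
P = 4389.792 / 26.5
P = 165.6525283 kPa, rounded to 4 dp:

165.6525 kPa


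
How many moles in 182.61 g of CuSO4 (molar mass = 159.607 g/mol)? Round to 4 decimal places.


n = mass / M
n = 182.61 / 159.607
n = 1.14412275 mol, rounded to 4 dp:

1.1441 mol


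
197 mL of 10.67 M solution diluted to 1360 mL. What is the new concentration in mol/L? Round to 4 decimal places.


Dilution: M1*V1 = M2*V2, solve for M2.
M2 = M1*V1 / V2
M2 = 10.67 * 197 / 1360
M2 = 2101.99 / 1360
M2 = 1.54558088 mol/L, rounded to 4 dp:

1.5456 mol/L


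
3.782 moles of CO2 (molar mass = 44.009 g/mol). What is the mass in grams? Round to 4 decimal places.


mass = n * M
mass = 3.782 * 44.009
mass = 166.442038 g, rounded to 4 dp:

166.4420 g


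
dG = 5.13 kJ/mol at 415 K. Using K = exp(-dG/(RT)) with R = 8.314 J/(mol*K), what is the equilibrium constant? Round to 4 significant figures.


dG is in kJ/mol; multiply by 1000 to match R in J/(mol*K).
RT = 8.314 * 415 = 3450.31 J/mol
exponent = -dG*1000 / (RT) = -(5.13*1000) / 3450.31 = -1.48682292
K = exp(-1.48682292)
K = 0.22608982, rounded to 4 significant figures:

0.2261


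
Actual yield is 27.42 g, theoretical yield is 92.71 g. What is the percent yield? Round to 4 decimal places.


% yield = 100 * actual / theoretical
% yield = 100 * 27.42 / 92.71
% yield = 29.57609751 %, rounded to 4 dp:

29.5761 %


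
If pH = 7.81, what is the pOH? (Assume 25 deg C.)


At 25 deg C, pH + pOH = 14.
pOH = 14 - pH = 14 - 7.81
pOH = 6.19:

6.19


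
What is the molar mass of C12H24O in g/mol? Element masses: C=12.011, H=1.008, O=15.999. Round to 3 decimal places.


M = sum(count * atomic_mass) over atoms.
M = 12*12.011 + 24*1.008 + 1*15.999
M = 144.132 + 24.192 + 15.999
M = 184.323 g/mol, rounded to 3 dp:

184.323 g/mol


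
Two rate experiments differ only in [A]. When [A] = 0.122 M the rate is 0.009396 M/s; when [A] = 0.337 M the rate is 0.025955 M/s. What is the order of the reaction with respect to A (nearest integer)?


Rate is proportional to [A]^n, so rate2/rate1 = ([A]2/[A]1)^n. Take logs to solve for n.
rate2/rate1 = 0.025955 / 0.009396 = 2.7623
[A]2/[A]1 = 0.337 / 0.122 = 2.7623
n = ln(2.7623) / ln(2.7623) = 1.0
Nearest integer order:

1


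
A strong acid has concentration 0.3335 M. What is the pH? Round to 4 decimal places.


A strong acid dissociates completely, so [H+] equals the given concentration.
pH = -log10([H+]) = -log10(0.3335)
pH = 0.47690416, rounded to 4 dp:

0.4769


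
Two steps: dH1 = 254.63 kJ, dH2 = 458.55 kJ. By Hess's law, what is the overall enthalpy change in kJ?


Hess's law: enthalpy is a state function, so add the step enthalpies.
dH_total = dH1 + dH2 = 254.63 + (458.55)
dH_total = 713.18 kJ:

713.18 kJ


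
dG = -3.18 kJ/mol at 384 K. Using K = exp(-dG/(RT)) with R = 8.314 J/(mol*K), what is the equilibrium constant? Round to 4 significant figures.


dG is in kJ/mol; multiply by 1000 to match R in J/(mol*K).
RT = 8.314 * 384 = 3192.576 J/mol
exponent = -dG*1000 / (RT) = -(-3.18*1000) / 3192.576 = 0.99606086
K = exp(0.99606086)
K = 2.7075952, rounded to 4 significant figures:

2.708


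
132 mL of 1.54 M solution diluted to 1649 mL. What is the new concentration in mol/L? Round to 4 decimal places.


Dilution: M1*V1 = M2*V2, solve for M2.
M2 = M1*V1 / V2
M2 = 1.54 * 132 / 1649
M2 = 203.28 / 1649
M2 = 0.12327471 mol/L, rounded to 4 dp:

0.1233 mol/L


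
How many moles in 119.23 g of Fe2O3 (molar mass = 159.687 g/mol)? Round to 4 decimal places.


n = mass / M
n = 119.23 / 159.687
n = 0.74664813 mol, rounded to 4 dp:

0.7466 mol


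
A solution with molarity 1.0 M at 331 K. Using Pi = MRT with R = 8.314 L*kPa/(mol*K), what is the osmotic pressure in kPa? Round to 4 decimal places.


Osmotic pressure (van't Hoff): Pi = M*R*T.
RT = 8.314 * 331 = 2751.934
Pi = 1.0 * 2751.934
Pi = 2751.934 kPa, rounded to 4 dp:

2751.9340 kPa


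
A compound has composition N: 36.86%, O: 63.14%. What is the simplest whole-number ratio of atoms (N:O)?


Assume 100 g of compound, divide each mass% by atomic mass to get moles, then normalize by the smallest to get a raw atom ratio.
Moles per 100 g: N: 36.86/14.007 = 2.6315, O: 63.14/15.999 = 3.9465
Raw ratio (divide by min = 2.6315): N: 1.0, O: 1.5
Multiply by 2 to clear fractions: N: 2.0 ~= 2, O: 2.999 ~= 3
Reduce by GCD to get the simplest whole-number ratio:

2:3


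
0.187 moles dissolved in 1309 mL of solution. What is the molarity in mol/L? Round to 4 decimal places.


Convert volume to liters: V_L = V_mL / 1000.
V_L = 1309 / 1000 = 1.309 L
M = n / V_L = 0.187 / 1.309
M = 0.14285714 mol/L, rounded to 4 dp:

0.1429 mol/L


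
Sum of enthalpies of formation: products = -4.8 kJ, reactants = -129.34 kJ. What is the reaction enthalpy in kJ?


dH_rxn = sum(dH_f products) - sum(dH_f reactants)
dH_rxn = -4.8 - (-129.34)
dH_rxn = 124.54 kJ:

124.54 kJ


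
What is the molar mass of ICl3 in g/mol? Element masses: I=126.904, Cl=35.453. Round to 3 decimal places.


M = sum(count * atomic_mass) over atoms.
M = 1*126.904 + 3*35.453
M = 126.904 + 106.359
M = 233.263 g/mol, rounded to 3 dp:

233.263 g/mol


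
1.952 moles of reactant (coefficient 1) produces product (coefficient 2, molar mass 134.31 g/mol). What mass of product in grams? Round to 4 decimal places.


Use the coefficient ratio to convert reactant moles to product moles, then multiply by the product's molar mass.
moles_P = moles_R * (coeff_P / coeff_R) = 1.952 * (2/1) = 3.904
mass_P = moles_P * M_P = 3.904 * 134.31
mass_P = 524.34624 g, rounded to 4 dp:

524.3462 g


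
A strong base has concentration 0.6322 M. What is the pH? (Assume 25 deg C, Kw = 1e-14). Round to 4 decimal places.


A strong base dissociates completely, so [OH-] equals the given concentration.
pOH = -log10([OH-]) = -log10(0.6322) = 0.199146
pH = 14 - pOH = 14 - 0.199146
pH = 13.800854, rounded to 4 dp:

13.8009


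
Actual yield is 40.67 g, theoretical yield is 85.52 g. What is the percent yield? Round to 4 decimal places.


% yield = 100 * actual / theoretical
% yield = 100 * 40.67 / 85.52
% yield = 47.55612722 %, rounded to 4 dp:

47.5561 %


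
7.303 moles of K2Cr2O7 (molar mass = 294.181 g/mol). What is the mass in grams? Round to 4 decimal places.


mass = n * M
mass = 7.303 * 294.181
mass = 2148.403843 g, rounded to 4 dp:

2148.4038 g


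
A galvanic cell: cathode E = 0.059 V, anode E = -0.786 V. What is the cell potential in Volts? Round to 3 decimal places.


Standard cell potential: E_cell = E_cathode - E_anode.
E_cell = 0.059 - (-0.786)
E_cell = 0.845 V, rounded to 3 dp:

0.845 V


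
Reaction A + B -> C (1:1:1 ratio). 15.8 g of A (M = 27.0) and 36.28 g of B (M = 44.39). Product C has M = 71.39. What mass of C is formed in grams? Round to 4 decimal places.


Find moles of each reactant; the smaller value is the limiting reagent in a 1:1:1 reaction, so moles_C equals moles of the limiter.
n_A = mass_A / M_A = 15.8 / 27.0 = 0.585185 mol
n_B = mass_B / M_B = 36.28 / 44.39 = 0.817301 mol
Limiting reagent: A (smaller), n_limiting = 0.585185 mol
mass_C = n_limiting * M_C = 0.585185 * 71.39
mass_C = 41.77635715 g, rounded to 4 dp:

41.7764 g


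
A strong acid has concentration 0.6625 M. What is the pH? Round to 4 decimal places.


A strong acid dissociates completely, so [H+] equals the given concentration.
pH = -log10([H+]) = -log10(0.6625)
pH = 0.17881412, rounded to 4 dp:

0.1788


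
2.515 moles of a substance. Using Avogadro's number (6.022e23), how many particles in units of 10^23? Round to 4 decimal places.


N = n * NA, then divide by 1e23 for the requested units.
N / 1e23 = n * 6.022
N / 1e23 = 2.515 * 6.022
N / 1e23 = 15.14533, rounded to 4 dp:

15.1453


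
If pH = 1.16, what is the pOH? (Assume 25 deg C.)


At 25 deg C, pH + pOH = 14.
pOH = 14 - pH = 14 - 1.16
pOH = 12.84:

12.84


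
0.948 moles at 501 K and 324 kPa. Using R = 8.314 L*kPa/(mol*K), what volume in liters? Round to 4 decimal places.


PV = nRT, solve for V = nRT / P.
nRT = 0.948 * 8.314 * 501 = 3948.7177
V = 3948.7177 / 324
V = 12.18740031 L, rounded to 4 dp:

12.1874 L


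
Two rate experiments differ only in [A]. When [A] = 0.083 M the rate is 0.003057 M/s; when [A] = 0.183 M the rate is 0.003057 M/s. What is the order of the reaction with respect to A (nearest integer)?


Rate is proportional to [A]^n, so rate2/rate1 = ([A]2/[A]1)^n. Take logs to solve for n.
rate2/rate1 = 0.003057 / 0.003057 = 1.0
[A]2/[A]1 = 0.183 / 0.083 = 2.2048
n = ln(1.0) / ln(2.2048) = 0.0
Nearest integer order:

0


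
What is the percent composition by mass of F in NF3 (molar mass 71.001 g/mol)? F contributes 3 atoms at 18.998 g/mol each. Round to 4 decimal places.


pct = 100 * (n_elem * M_elem) / M_total
mass_contribution = 3 * 18.998 = 56.994 g/mol
pct = 100 * 56.994 / 71.001
pct = 80.27210884 %, rounded to 4 dp:

80.2721 %


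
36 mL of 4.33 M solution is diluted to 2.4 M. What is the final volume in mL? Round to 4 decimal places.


Dilution: M1*V1 = M2*V2, solve for V2.
V2 = M1*V1 / M2
V2 = 4.33 * 36 / 2.4
V2 = 155.88 / 2.4
V2 = 64.95 mL, rounded to 4 dp:

64.9500 mL


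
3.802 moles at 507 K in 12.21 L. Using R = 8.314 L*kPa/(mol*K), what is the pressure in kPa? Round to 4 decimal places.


PV = nRT, solve for P = nRT / V.
nRT = 3.802 * 8.314 * 507 = 16026.1828
P = 16026.1828 / 12.21
P = 1312.54568387 kPa, rounded to 4 dp:

1312.5457 kPa


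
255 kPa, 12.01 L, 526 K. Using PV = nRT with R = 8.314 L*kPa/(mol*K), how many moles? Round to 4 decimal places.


PV = nRT, solve for n = PV / (RT).
PV = 255 * 12.01 = 3062.55
RT = 8.314 * 526 = 4373.164
n = 3062.55 / 4373.164
n = 0.70030532 mol, rounded to 4 dp:

0.7003 mol


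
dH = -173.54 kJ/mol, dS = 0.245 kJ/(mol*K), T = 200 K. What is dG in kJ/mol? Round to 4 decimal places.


Gibbs: dG = dH - T*dS (consistent units, dS already in kJ/(mol*K)).
T*dS = 200 * 0.245 = 49.0
dG = -173.54 - (49.0)
dG = -222.54 kJ/mol, rounded to 4 dp:

-222.5400 kJ/mol


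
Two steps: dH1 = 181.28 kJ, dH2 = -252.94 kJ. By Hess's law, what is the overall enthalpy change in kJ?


Hess's law: enthalpy is a state function, so add the step enthalpies.
dH_total = dH1 + dH2 = 181.28 + (-252.94)
dH_total = -71.66 kJ:

-71.66 kJ


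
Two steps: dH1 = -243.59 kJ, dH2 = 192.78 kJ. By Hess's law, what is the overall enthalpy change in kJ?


Hess's law: enthalpy is a state function, so add the step enthalpies.
dH_total = dH1 + dH2 = -243.59 + (192.78)
dH_total = -50.81 kJ:

-50.81 kJ


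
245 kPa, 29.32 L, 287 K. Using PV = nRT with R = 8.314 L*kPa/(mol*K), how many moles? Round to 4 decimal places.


PV = nRT, solve for n = PV / (RT).
PV = 245 * 29.32 = 7183.4
RT = 8.314 * 287 = 2386.118
n = 7183.4 / 2386.118
n = 3.01049655 mol, rounded to 4 dp:

3.0105 mol


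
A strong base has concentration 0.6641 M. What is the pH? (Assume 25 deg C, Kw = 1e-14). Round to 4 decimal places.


A strong base dissociates completely, so [OH-] equals the given concentration.
pOH = -log10([OH-]) = -log10(0.6641) = 0.177767
pH = 14 - pOH = 14 - 0.177767
pH = 13.822233, rounded to 4 dp:

13.8222
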